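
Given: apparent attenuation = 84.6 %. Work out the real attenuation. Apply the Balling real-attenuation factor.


RA = AA · 0.8192
RA = 84.6 · 0.8192

69.3043 %


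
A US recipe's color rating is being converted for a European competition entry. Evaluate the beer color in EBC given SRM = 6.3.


EBC = SRM · 1.97
EBC = 6.3 · 1.97

12.4110 EBC


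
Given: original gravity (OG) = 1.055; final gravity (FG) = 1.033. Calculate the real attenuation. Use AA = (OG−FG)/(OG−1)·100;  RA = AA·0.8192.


AA = (1.055 − 1.033)/(1.055 − 1)·100 = 40.0000
RA = 40.0000·0.8192

32.7680 %


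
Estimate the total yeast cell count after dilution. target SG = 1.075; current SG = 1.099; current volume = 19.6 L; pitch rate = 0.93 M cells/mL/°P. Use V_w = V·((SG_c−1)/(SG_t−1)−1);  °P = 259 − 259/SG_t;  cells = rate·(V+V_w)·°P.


V_w = 19.6·((1.099−1)/(1.075−1)−1) = 6.2720
V_final = 19.6 + 6.2720 = 25.8720
°P = 259 − 259/1.075 = 18.0698
cells = 0.93·25.8720·18.0698

434.7760 billion cells


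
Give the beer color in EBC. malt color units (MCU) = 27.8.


SRM = 1.4922·MCU^0.6859;  EBC = SRM·1.97
SRM = 1.4922·27.8^0.6859 = 14.5981
EBC = 14.5981·1.97

28.7583 EBC


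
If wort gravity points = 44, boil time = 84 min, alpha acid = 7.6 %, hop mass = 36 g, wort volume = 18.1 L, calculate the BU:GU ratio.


U = 1.65·0.000125^(GP/1000)·(1−e^(−0.04t))/4.15;  IBU = (α/100)·m·U·1000/V;  BU:GU = IBU/GP
U = 1.65·0.000125^(44/1000)·(1−e^(−0.04·84))/4.15 = 0.2584
IBU = (7.6/100)·36·0.2584·1000/18.1 = 39.0646
BU:GU = 39.0646/44

0.8878


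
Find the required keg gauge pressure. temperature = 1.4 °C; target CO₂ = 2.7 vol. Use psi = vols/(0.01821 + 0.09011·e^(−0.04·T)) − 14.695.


psi = 2.7/(0.01821 + 0.09011·e^(−0.04·1.4)) − 14.695

11.4140 psi


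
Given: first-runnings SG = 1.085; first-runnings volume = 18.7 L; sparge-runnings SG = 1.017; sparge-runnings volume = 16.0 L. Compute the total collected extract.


total = Σ (SG_i − 1)·1000·V_i
first = (1.085 − 1)·1000·18.7 = 1589.5000
sparge = (1.017 − 1)·1000·16.0 = 272.0000
total = 1589.5000 + 272.0000

1861.5000 gravity·L


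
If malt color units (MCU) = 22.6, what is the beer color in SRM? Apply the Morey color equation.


SRM = 1.4922 · MCU^0.6859
SRM = 1.4922 · 22.6^0.6859

12.6651 SRM


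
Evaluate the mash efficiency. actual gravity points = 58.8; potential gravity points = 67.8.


efficiency = actual / potential × 100
efficiency = 58.8 / 67.8 × 100

86.7257 %


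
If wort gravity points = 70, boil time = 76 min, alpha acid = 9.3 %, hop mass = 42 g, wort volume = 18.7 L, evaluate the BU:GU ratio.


U = 1.65·0.000125^(GP/1000)·(1−e^(−0.04t))/4.15;  IBU = (α/100)·m·U·1000/V;  BU:GU = IBU/GP
U = 1.65·0.000125^(70/1000)·(1−e^(−0.04·76))/4.15 = 0.2018
IBU = (9.3/100)·42·0.2018·1000/18.7 = 42.1524
BU:GU = 42.1524/70

0.6022


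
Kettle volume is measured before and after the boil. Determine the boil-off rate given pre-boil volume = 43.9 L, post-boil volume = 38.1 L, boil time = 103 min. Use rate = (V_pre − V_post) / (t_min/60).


rate = (43.9 − 38.1) / (103/60)

3.3786 L/hr


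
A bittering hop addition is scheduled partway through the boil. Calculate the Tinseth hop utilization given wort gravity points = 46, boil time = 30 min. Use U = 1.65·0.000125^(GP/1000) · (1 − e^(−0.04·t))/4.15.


bigness = 1.65·0.000125^(46/1000) = 1.0913
boil_factor = (1 − e^(−0.04·30))/4.15 = 0.1684
U = 1.0913 · 0.1684

0.1838


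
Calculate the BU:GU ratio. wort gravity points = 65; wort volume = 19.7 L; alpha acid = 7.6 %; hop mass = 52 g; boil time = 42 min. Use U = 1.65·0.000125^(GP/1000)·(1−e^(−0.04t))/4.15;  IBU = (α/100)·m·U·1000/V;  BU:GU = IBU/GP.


U = 1.65·0.000125^(65/1000)·(1−e^(−0.04·42))/4.15 = 0.1804
IBU = (7.6/100)·52·0.1804·1000/19.7 = 36.1835
BU:GU = 36.1835/65

0.5567


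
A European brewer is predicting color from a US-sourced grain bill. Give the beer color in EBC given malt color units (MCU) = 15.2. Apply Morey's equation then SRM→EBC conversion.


SRM = 1.4922·MCU^0.6859;  EBC = SRM·1.97
SRM = 1.4922·15.2^0.6859 = 9.6484
EBC = 9.6484·1.97

19.0073 EBC


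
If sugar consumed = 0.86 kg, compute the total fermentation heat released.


Q = m_sugar · 590 kJ/kg
Q = 0.86 · 590

507.4000 kJ


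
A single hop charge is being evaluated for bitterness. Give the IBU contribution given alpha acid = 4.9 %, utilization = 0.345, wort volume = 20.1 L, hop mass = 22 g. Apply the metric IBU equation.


IBU = (α/100)·mass·U·1000 / V
IBU = (4.9/100)·22·0.345·1000 / 20.1

18.5030 IBU


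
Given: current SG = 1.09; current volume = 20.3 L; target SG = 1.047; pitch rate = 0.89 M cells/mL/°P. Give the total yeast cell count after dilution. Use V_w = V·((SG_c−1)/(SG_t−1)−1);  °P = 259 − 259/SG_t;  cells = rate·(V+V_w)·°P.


V_w = 20.3·((1.09−1)/(1.047−1)−1) = 18.5723
V_final = 20.3 + 18.5723 = 38.8723
°P = 259 − 259/1.047 = 11.6266
cells = 0.89·38.8723·11.6266

402.2366 billion cells


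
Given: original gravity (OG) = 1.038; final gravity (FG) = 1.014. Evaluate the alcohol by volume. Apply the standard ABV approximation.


ABV = (OG − FG) · 131.25
ABV = (1.038 − 1.014) · 131.25

3.1500 % ABV


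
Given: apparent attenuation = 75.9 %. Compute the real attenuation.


RA = AA · 0.8192
RA = 75.9 · 0.8192

62.1773 %


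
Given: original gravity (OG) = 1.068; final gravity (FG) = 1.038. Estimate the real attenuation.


AA = (OG−FG)/(OG−1)·100;  RA = AA·0.8192
AA = (1.068 − 1.038)/(1.068 − 1)·100 = 44.1176
RA = 44.1176·0.8192

36.1412 %


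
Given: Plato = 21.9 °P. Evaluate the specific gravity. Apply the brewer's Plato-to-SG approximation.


SG = 259/(259 − P)
SG = 259/(259 − 21.9)

1.0924


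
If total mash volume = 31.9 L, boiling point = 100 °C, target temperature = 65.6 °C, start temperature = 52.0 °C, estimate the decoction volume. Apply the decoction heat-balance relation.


V_dec = V_total·(T_target − T_start)/(T_boil − T_start)
V_dec = 31.9·(65.6 − 52.0)/(100 − 52.0)

9.0383 L


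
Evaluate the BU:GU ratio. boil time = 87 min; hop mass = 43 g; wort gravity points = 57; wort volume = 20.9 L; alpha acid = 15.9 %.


U = 1.65·0.000125^(GP/1000)·(1−e^(−0.04t))/4.15;  IBU = (α/100)·m·U·1000/V;  BU:GU = IBU/GP
U = 1.65·0.000125^(57/1000)·(1−e^(−0.04·87))/4.15 = 0.2309
IBU = (15.9/100)·43·0.2309·1000/20.9 = 75.5247
BU:GU = 75.5247/57

1.3250


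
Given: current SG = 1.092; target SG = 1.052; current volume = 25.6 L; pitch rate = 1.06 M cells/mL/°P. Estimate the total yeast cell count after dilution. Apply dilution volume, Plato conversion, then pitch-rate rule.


V_w = V·((SG_c−1)/(SG_t−1)−1);  °P = 259 − 259/SG_t;  cells = rate·(V+V_w)·°P
V_w = 25.6·((1.092−1)/(1.052−1)−1) = 19.6923
V_final = 25.6 + 19.6923 = 45.2923
°P = 259 − 259/1.052 = 12.8023
cells = 1.06·45.2923·12.8023

614.6356 billion cells


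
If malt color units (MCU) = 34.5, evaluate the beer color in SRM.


SRM = 1.4922 · MCU^0.6859
SRM = 1.4922 · 34.5^0.6859

16.9284 SRM


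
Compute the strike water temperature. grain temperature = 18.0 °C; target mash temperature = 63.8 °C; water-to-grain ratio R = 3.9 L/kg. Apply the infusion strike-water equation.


T_strike = (0.41/R)·(T_mash − T_grain) + T_mash
T_strike = (0.41/3.9)·(63.8 − 18.0) + 63.8

68.6149 °C


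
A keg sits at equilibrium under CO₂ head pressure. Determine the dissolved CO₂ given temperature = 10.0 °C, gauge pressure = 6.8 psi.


vols = (P + 14.695)·(0.01821 + 0.09011·e^(−0.04·T))
vols = (6.8 + 14.695)·(0.01821 + 0.09011·e^(−0.04·10.0))

1.6898 volumes


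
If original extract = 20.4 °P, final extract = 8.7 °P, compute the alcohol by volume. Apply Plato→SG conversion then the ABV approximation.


SG = 259/(259 − P);  ABV = (OG − FG)·131.25
OG = 259/(259 − 20.4) = 1.0855
FG = 259/(259 − 8.7) = 1.0348
ABV = (1.0855 − 1.0348)·131.25

6.6597 % ABV


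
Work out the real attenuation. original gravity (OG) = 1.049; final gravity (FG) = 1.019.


AA = (OG−FG)/(OG−1)·100;  RA = AA·0.8192
AA = (1.049 − 1.019)/(1.049 − 1)·100 = 61.2245
RA = 61.2245·0.8192

50.1551 %


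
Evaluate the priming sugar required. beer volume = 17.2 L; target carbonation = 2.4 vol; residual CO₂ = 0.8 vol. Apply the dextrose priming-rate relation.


sugar = (target − residual)·4.0·V
sugar = (2.4 − 0.8)·4.0·17.2

110.0800 g


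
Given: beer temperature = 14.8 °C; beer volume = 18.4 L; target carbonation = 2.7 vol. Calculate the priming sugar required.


residual = 14.695·(0.01821 + 0.09011·e^(−0.04·T));  sugar = (target − residual)·4.0·V
residual = 14.695·(0.01821 + 0.09011·e^(−0.04·14.8)) = 1.0002
sugar = (2.7 − 1.0002)·4.0·18.4

125.1089 g


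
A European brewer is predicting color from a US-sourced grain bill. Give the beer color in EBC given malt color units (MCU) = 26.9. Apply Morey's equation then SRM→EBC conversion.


SRM = 1.4922·MCU^0.6859;  EBC = SRM·1.97
SRM = 1.4922·26.9^0.6859 = 14.2723
EBC = 14.2723·1.97

28.1164 EBC


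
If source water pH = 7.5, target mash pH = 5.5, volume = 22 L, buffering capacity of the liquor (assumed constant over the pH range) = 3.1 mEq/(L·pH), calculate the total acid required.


acid = buffering capacity · (pH_source − pH_target) · V
acid = 3.1 · (7.5 − 5.5) · 22

136.4000 mEq


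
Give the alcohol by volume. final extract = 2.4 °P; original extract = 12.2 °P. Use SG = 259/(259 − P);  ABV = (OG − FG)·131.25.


OG = 259/(259 − 12.2) = 1.0494
FG = 259/(259 − 2.4) = 1.0094
ABV = (1.0494 − 1.0094)·131.25

5.2605 % ABV


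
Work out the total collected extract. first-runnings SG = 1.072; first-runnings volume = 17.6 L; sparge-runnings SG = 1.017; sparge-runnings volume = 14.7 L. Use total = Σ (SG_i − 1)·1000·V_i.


first = (1.072 − 1)·1000·17.6 = 1267.2000
sparge = (1.017 − 1)·1000·14.7 = 249.9000
total = 1267.2000 + 249.9000

1517.1000 gravity·L


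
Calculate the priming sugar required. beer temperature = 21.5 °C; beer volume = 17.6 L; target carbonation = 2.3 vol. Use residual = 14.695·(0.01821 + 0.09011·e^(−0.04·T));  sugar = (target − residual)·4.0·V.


residual = 14.695·(0.01821 + 0.09011·e^(−0.04·21.5)) = 0.8279
sugar = (2.3 − 0.8279)·4.0·17.6

103.6335 g


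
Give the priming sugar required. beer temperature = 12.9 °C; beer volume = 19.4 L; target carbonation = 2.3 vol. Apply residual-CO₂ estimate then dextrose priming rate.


residual = 14.695·(0.01821 + 0.09011·e^(−0.04·T));  sugar = (target − residual)·4.0·V
residual = 14.695·(0.01821 + 0.09011·e^(−0.04·12.9)) = 1.0580
sugar = (2.3 − 1.0580)·4.0·19.4

96.3796 g


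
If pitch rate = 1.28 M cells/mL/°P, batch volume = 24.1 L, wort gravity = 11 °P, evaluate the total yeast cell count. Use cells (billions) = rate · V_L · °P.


cells = 1.28 · 24.1 · 11

339.3280 billion cells


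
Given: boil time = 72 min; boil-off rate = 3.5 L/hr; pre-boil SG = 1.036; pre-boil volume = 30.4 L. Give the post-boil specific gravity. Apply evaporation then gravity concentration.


V_post = V_pre − rate·(t/60);  SG_post = 1 + (SG_pre−1)·V_pre/V_post
V_post = 30.4 − 3.5·(72/60) = 26.2000
SG_post = 1 + (1.036 − 1)·30.4/26.2000

1.0418


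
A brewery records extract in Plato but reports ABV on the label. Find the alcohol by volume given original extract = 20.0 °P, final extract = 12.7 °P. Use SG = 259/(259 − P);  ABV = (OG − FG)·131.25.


OG = 259/(259 − 20.0) = 1.0837
FG = 259/(259 − 12.7) = 1.0516
ABV = (1.0837 − 1.0516)·131.25

4.2156 % ABV


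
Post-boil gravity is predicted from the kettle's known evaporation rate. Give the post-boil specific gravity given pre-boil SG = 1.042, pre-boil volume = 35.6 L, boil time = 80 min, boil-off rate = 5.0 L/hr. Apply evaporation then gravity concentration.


V_post = V_pre − rate·(t/60);  SG_post = 1 + (SG_pre−1)·V_pre/V_post
V_post = 35.6 − 5.0·(80/60) = 28.9333
SG_post = 1 + (1.042 − 1)·35.6/28.9333

1.0517


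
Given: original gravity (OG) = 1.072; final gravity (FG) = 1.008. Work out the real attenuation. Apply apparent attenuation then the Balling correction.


AA = (OG−FG)/(OG−1)·100;  RA = AA·0.8192
AA = (1.072 − 1.008)/(1.072 − 1)·100 = 88.8889
RA = 88.8889·0.8192

72.8178 %


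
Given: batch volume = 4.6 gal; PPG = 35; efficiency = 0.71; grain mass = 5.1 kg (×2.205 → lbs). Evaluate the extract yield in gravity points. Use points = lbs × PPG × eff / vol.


lbs = 5.1 × 2.205 = 11.2455
points = 11.2455 × 35 × 0.71 / 4.6

60.7501 points


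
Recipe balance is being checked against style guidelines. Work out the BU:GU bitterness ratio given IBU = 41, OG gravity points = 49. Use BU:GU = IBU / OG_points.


BU:GU = 41 / 49

0.8367


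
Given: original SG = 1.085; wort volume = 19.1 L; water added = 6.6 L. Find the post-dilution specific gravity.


SG_new = 1 + (SG_old − 1)·V_old/(V_old + V_water)
pts = (1.085 − 1)·1000·19.1/(19.1 + 6.6) = 63.1712
SG_new = 1 + 63.1712/1000

1.0632


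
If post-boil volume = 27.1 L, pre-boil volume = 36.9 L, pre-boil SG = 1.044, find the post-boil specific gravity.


SG_post = 1 + (SG_pre − 1)·V_pre/V_post
pts_pre = (1.044 − 1)·1000 = 44.0000
pts_post = 44.0000·36.9/27.1 = 59.9114
SG_post = 1 + 59.9114/1000

1.0599


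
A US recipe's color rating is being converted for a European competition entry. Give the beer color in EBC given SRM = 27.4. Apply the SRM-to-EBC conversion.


EBC = SRM · 1.97
EBC = 27.4 · 1.97

53.9780 EBC


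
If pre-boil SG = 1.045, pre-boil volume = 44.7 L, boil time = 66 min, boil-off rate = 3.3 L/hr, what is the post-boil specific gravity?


V_post = V_pre − rate·(t/60);  SG_post = 1 + (SG_pre−1)·V_pre/V_post
V_post = 44.7 − 3.3·(66/60) = 41.0700
SG_post = 1 + (1.045 − 1)·44.7/41.0700

1.0490


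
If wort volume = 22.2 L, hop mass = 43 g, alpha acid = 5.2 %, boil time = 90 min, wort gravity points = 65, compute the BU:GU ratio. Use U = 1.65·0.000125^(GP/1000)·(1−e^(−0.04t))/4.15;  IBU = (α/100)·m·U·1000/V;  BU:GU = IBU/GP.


U = 1.65·0.000125^(65/1000)·(1−e^(−0.04·90))/4.15 = 0.2156
IBU = (5.2/100)·43·0.2156·1000/22.2 = 21.7181
BU:GU = 21.7181/65

0.3341


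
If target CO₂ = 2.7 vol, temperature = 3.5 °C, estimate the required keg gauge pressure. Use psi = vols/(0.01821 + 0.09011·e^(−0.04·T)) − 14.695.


psi = 2.7/(0.01821 + 0.09011·e^(−0.04·3.5)) − 14.695

13.2704 psi


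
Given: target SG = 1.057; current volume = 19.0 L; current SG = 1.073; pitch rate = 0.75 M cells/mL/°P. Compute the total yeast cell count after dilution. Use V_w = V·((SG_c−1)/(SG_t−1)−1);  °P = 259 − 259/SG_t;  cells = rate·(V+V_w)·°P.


V_w = 19.0·((1.073−1)/(1.057−1)−1) = 5.3333
V_final = 19.0 + 5.3333 = 24.3333
°P = 259 − 259/1.057 = 13.9669
cells = 0.75·24.3333·13.9669

254.8957 billion cells


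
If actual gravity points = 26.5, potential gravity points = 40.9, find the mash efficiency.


efficiency = actual / potential × 100
efficiency = 26.5 / 40.9 × 100

64.7922 %


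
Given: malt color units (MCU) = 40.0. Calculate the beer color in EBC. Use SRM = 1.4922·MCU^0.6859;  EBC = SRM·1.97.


SRM = 1.4922·40.0^0.6859 = 18.7361
EBC = 18.7361·1.97

36.9102 EBC


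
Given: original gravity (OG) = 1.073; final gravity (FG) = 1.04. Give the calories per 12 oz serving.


ABW = (OG−FG)·131.25·0.79/FG;  °P = 259 − 259/SG (for OG→OE and FG→AE);  RE = 0.1808·OE + 0.8192·AE;  Cal = (6.9·ABW + 4·(RE−0.1))·FG·3.55
ABW = (1.073 − 1.04)·131.25·0.79/1.04 = 3.2901
OE = 259 − 259/1.073 = 17.6207 °P
AE = 259 − 259/1.04 = 9.9615 °P
RE = 0.1808·17.6207 + 0.8192·9.9615 = 11.3463 °P
Cal = (6.9·3.2901 + 4·(11.3463−0.1))·1.04·3.55

249.8998 kcal


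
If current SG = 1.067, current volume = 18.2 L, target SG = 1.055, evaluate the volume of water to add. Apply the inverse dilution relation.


V_water = V·((SG_curr − 1)/(SG_target − 1) − 1)
V_water = 18.2·((1.067 − 1)/(1.055 − 1) − 1)

3.9709 L


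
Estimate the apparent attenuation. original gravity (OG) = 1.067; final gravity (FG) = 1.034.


AA = (OG − FG)/(OG − 1) · 100
AA = (1.067 − 1.034)/(1.067 − 1) · 100

49.2537 %


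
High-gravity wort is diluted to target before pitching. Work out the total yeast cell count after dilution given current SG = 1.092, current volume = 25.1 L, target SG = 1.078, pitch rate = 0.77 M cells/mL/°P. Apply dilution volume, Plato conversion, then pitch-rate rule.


V_w = V·((SG_c−1)/(SG_t−1)−1);  °P = 259 − 259/SG_t;  cells = rate·(V+V_w)·°P
V_w = 25.1·((1.092−1)/(1.078−1)−1) = 4.5051
V_final = 25.1 + 4.5051 = 29.6051
°P = 259 − 259/1.078 = 18.7403
cells = 0.77·29.6051·18.7403

427.2020 billion cells


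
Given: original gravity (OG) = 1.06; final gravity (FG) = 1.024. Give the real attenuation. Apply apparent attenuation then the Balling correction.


AA = (OG−FG)/(OG−1)·100;  RA = AA·0.8192
AA = (1.06 − 1.024)/(1.06 − 1)·100 = 60.0000
RA = 60.0000·0.8192

49.1520 %


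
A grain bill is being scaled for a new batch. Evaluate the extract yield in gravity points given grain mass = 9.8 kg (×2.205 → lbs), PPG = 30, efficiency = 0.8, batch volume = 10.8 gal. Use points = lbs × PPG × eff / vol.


lbs = 9.8 × 2.205 = 21.6090
points = 21.6090 × 30 × 0.8 / 10.8

48.0200 points


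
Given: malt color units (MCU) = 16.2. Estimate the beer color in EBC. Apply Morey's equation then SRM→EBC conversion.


SRM = 1.4922·MCU^0.6859;  EBC = SRM·1.97
SRM = 1.4922·16.2^0.6859 = 10.0794
EBC = 10.0794·1.97

19.8564 EBC


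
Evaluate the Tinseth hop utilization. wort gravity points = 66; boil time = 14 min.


U = 1.65·0.000125^(GP/1000) · (1 − e^(−0.04·t))/4.15
bigness = 1.65·0.000125^(66/1000) = 0.9118
boil_factor = (1 − e^(−0.04·14))/4.15 = 0.1033
U = 0.9118 · 0.1033

0.0942


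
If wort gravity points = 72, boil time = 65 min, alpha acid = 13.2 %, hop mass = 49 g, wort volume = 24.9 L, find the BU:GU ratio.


U = 1.65·0.000125^(GP/1000)·(1−e^(−0.04t))/4.15;  IBU = (α/100)·m·U·1000/V;  BU:GU = IBU/GP
U = 1.65·0.000125^(72/1000)·(1−e^(−0.04·65))/4.15 = 0.1927
IBU = (13.2/100)·49·0.1927·1000/24.9 = 50.0572
BU:GU = 50.0572/72

0.6952


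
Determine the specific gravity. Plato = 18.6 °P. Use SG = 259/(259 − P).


SG = 259/(259 − 18.6)

1.0774


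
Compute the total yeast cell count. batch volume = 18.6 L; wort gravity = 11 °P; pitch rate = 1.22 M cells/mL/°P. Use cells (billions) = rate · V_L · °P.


cells = 1.22 · 18.6 · 11

249.6120 billion cells


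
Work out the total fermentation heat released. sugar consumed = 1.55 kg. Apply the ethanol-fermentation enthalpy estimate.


Q = m_sugar · 590 kJ/kg
Q = 1.55 · 590

914.5000 kJ


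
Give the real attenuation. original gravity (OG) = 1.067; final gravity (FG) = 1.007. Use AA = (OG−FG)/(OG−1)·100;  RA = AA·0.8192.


AA = (1.067 − 1.007)/(1.067 − 1)·100 = 89.5522
RA = 89.5522·0.8192

73.3612 %


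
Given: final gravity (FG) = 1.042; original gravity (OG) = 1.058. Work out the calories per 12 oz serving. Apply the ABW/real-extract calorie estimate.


ABW = (OG−FG)·131.25·0.79/FG;  °P = 259 − 259/SG (for OG→OE and FG→AE);  RE = 0.1808·OE + 0.8192·AE;  Cal = (6.9·ABW + 4·(RE−0.1))·FG·3.55
ABW = (1.058 − 1.042)·131.25·0.79/1.042 = 1.5921
OE = 259 − 259/1.058 = 14.1985 °P
AE = 259 − 259/1.042 = 10.4395 °P
RE = 0.1808·14.1985 + 0.8192·10.4395 = 11.1192 °P
Cal = (6.9·1.5921 + 4·(11.1192−0.1))·1.042·3.55

203.6811 kcal


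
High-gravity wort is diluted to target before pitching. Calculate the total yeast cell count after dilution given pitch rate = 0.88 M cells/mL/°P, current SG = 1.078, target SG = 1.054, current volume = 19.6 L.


V_w = V·((SG_c−1)/(SG_t−1)−1);  °P = 259 − 259/SG_t;  cells = rate·(V+V_w)·°P
V_w = 19.6·((1.078−1)/(1.054−1)−1) = 8.7111
V_final = 19.6 + 8.7111 = 28.3111
°P = 259 − 259/1.054 = 13.2694
cells = 0.88·28.3111·13.2694

330.5921 billion cells


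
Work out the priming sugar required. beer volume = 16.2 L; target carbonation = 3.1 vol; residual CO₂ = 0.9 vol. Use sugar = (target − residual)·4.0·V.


sugar = (3.1 − 0.9)·4.0·16.2

142.5600 g


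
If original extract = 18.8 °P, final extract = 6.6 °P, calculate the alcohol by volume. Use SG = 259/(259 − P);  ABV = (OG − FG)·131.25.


OG = 259/(259 − 18.8) = 1.0783
FG = 259/(259 − 6.6) = 1.0261
ABV = (1.0783 − 1.0261)·131.25

6.8406 % ABV


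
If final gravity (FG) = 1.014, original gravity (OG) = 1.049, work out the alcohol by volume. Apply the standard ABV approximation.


ABV = (OG − FG) · 131.25
ABV = (1.049 − 1.014) · 131.25

4.5937 % ABV


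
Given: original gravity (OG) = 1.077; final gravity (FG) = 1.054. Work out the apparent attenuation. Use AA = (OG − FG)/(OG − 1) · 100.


AA = (1.077 − 1.054)/(1.077 − 1) · 100

29.8701 %


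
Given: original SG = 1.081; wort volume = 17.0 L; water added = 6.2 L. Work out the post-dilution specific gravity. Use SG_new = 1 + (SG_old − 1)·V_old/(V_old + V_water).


pts = (1.081 − 1)·1000·17.0/(17.0 + 6.2) = 59.3534
SG_new = 1 + 59.3534/1000

1.0594


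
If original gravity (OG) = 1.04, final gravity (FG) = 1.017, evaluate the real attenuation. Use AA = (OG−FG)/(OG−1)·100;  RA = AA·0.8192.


AA = (1.04 − 1.017)/(1.04 − 1)·100 = 57.5000
RA = 57.5000·0.8192

47.1040 %


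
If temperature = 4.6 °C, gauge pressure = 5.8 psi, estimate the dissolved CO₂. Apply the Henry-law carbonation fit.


vols = (P + 14.695)·(0.01821 + 0.09011·e^(−0.04·T))
vols = (5.8 + 14.695)·(0.01821 + 0.09011·e^(−0.04·4.6))

1.9096 volumes


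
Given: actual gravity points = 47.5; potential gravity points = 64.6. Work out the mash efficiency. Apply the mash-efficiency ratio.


efficiency = actual / potential × 100
efficiency = 47.5 / 64.6 × 100

73.5294 %


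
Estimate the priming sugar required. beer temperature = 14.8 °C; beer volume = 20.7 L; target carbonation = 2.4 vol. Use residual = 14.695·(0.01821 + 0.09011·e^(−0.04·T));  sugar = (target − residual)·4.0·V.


residual = 14.695·(0.01821 + 0.09011·e^(−0.04·14.8)) = 1.0002
sugar = (2.4 − 1.0002)·4.0·20.7

115.9075 g


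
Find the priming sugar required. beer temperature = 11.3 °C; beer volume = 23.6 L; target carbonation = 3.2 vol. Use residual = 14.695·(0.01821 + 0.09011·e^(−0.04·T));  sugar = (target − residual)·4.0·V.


residual = 14.695·(0.01821 + 0.09011·e^(−0.04·11.3)) = 1.1102
sugar = (3.2 − 1.1102)·4.0·23.6

197.2738 g


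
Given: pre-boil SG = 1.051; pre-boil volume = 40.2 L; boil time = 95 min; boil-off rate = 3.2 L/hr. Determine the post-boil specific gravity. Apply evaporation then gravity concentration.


V_post = V_pre − rate·(t/60);  SG_post = 1 + (SG_pre−1)·V_pre/V_post
V_post = 40.2 − 3.2·(95/60) = 35.1333
SG_post = 1 + (1.051 − 1)·40.2/35.1333

1.0584


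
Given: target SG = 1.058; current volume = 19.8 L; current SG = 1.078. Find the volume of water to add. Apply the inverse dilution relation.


V_water = V·((SG_curr − 1)/(SG_target − 1) − 1)
V_water = 19.8·((1.078 − 1)/(1.058 − 1) − 1)

6.8276 L


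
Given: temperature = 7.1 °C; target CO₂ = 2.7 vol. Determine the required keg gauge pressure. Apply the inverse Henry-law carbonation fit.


psi = vols/(0.01821 + 0.09011·e^(−0.04·T)) − 14.695
psi = 2.7/(0.01821 + 0.09011·e^(−0.04·7.1)) − 14.695

16.6851 psi


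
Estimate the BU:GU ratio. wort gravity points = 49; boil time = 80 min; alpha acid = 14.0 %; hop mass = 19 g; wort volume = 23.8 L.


U = 1.65·0.000125^(GP/1000)·(1−e^(−0.04t))/4.15;  IBU = (α/100)·m·U·1000/V;  BU:GU = IBU/GP
U = 1.65·0.000125^(49/1000)·(1−e^(−0.04·80))/4.15 = 0.2455
IBU = (14.0/100)·19·0.2455·1000/23.8 = 27.4420
BU:GU = 27.4420/49

0.5600


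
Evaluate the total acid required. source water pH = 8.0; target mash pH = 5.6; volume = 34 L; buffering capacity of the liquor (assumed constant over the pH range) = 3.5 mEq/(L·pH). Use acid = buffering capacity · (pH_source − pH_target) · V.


acid = 3.5 · (8.0 − 5.6) · 34

285.6000 mEq


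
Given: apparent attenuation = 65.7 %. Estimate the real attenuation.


RA = AA · 0.8192
RA = 65.7 · 0.8192

53.8214 %


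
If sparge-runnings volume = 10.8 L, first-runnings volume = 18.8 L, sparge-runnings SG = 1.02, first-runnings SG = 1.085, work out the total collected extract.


total = Σ (SG_i − 1)·1000·V_i
first = (1.085 − 1)·1000·18.8 = 1598.0000
sparge = (1.02 − 1)·1000·10.8 = 216.0000
total = 1598.0000 + 216.0000

1814.0000 gravity·L


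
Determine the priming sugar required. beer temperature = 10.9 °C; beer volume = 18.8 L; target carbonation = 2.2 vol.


residual = 14.695·(0.01821 + 0.09011·e^(−0.04·T));  sugar = (target − residual)·4.0·V
residual = 14.695·(0.01821 + 0.09011·e^(−0.04·10.9)) = 1.1238
sugar = (2.2 − 1.1238)·4.0·18.8

80.9283 g


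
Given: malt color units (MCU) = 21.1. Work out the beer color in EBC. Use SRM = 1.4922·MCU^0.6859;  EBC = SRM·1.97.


SRM = 1.4922·21.1^0.6859 = 12.0824
EBC = 12.0824·1.97

23.8023 EBC


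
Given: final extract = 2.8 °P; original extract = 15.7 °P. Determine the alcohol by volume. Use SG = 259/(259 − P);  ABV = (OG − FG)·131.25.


OG = 259/(259 − 15.7) = 1.0645
FG = 259/(259 − 2.8) = 1.0109
ABV = (1.0645 − 1.0109)·131.25

7.0351 % ABV


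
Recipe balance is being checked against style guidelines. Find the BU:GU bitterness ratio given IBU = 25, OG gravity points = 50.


BU:GU = IBU / OG_points
BU:GU = 25 / 50

0.5000


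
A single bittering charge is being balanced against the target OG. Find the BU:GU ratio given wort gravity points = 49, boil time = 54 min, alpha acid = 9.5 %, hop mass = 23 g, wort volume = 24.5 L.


U = 1.65·0.000125^(GP/1000)·(1−e^(−0.04t))/4.15;  IBU = (α/100)·m·U·1000/V;  BU:GU = IBU/GP
U = 1.65·0.000125^(49/1000)·(1−e^(−0.04·54))/4.15 = 0.2264
IBU = (9.5/100)·23·0.2264·1000/24.5 = 20.1954
BU:GU = 20.1954/49

0.4122


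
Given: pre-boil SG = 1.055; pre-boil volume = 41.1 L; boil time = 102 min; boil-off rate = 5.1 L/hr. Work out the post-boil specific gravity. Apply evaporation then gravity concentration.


V_post = V_pre − rate·(t/60);  SG_post = 1 + (SG_pre−1)·V_pre/V_post
V_post = 41.1 − 5.1·(102/60) = 32.4300
SG_post = 1 + (1.055 − 1)·41.1/32.4300

1.0697


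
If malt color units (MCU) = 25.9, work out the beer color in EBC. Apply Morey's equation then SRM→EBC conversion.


SRM = 1.4922·MCU^0.6859;  EBC = SRM·1.97
SRM = 1.4922·25.9^0.6859 = 13.9062
EBC = 13.9062·1.97

27.3953 EBC


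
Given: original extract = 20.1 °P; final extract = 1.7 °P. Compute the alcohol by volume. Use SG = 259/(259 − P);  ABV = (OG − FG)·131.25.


OG = 259/(259 − 20.1) = 1.0841
FG = 259/(259 − 1.7) = 1.0066
ABV = (1.0841 − 1.0066)·131.25

10.1756 % ABV


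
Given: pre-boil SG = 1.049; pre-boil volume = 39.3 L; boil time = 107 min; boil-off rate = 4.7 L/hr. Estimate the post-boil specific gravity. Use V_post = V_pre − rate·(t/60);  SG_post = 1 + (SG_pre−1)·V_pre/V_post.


V_post = 39.3 − 4.7·(107/60) = 30.9183
SG_post = 1 + (1.049 − 1)·39.3/30.9183

1.0623


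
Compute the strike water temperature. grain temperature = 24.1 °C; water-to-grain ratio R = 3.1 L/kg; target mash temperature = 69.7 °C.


T_strike = (0.41/R)·(T_mash − T_grain) + T_mash
T_strike = (0.41/3.1)·(69.7 − 24.1) + 69.7

75.7310 °C


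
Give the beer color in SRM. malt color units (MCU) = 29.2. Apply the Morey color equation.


SRM = 1.4922 · MCU^0.6859
SRM = 1.4922 · 29.2^0.6859

15.0985 SRM


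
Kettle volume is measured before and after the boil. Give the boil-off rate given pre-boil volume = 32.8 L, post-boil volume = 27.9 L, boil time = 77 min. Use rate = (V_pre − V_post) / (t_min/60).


rate = (32.8 − 27.9) / (77/60)

3.8182 L/hr


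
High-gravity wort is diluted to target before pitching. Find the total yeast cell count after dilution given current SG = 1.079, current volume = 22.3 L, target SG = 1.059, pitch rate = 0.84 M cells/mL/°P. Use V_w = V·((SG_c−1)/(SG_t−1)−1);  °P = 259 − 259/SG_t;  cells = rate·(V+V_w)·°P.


V_w = 22.3·((1.079−1)/(1.059−1)−1) = 7.5593
V_final = 22.3 + 7.5593 = 29.8593
°P = 259 − 259/1.059 = 14.4297
cells = 0.84·29.8593·14.4297

361.9221 billion cells


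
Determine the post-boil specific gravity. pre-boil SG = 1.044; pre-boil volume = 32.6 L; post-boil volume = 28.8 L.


SG_post = 1 + (SG_pre − 1)·V_pre/V_post
pts_pre = (1.044 − 1)·1000 = 44.0000
pts_post = 44.0000·32.6/28.8 = 49.8056
SG_post = 1 + 49.8056/1000

1.0498


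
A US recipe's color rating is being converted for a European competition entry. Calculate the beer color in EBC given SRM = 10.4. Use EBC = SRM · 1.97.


EBC = 10.4 · 1.97

20.4880 EBC


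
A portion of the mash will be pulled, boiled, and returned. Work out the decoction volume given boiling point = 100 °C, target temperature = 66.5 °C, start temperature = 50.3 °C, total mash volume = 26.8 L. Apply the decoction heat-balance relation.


V_dec = V_total·(T_target − T_start)/(T_boil − T_start)
V_dec = 26.8·(66.5 − 50.3)/(100 − 50.3)

8.7356 L


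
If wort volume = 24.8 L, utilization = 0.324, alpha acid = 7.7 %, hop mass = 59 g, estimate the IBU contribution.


IBU = (α/100)·mass·U·1000 / V
IBU = (7.7/100)·59·0.324·1000 / 24.8

59.3521 IBU


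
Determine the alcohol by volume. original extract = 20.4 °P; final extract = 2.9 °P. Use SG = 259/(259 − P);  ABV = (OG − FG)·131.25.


OG = 259/(259 − 20.4) = 1.0855
FG = 259/(259 − 2.9) = 1.0113
ABV = (1.0855 − 1.0113)·131.25

9.7355 % ABV


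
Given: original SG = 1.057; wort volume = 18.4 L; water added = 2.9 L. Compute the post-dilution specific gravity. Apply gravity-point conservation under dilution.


SG_new = 1 + (SG_old − 1)·V_old/(V_old + V_water)
pts = (1.057 − 1)·1000·18.4/(18.4 + 2.9) = 49.2394
SG_new = 1 + 49.2394/1000

1.0492


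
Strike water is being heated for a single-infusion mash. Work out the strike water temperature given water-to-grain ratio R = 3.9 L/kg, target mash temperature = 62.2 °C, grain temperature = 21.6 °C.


T_strike = (0.41/R)·(T_mash − T_grain) + T_mash
T_strike = (0.41/3.9)·(62.2 − 21.6) + 62.2

66.4682 °C


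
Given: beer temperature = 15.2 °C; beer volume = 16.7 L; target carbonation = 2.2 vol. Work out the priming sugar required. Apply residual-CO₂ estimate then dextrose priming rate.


residual = 14.695·(0.01821 + 0.09011·e^(−0.04·T));  sugar = (target − residual)·4.0·V
residual = 14.695·(0.01821 + 0.09011·e^(−0.04·15.2)) = 0.9885
sugar = (2.2 − 0.9885)·4.0·16.7

80.9266 g


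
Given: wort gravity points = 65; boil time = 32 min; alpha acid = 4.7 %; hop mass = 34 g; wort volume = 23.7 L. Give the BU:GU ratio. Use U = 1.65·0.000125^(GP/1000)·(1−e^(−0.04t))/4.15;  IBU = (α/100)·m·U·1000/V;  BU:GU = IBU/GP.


U = 1.65·0.000125^(65/1000)·(1−e^(−0.04·32))/4.15 = 0.1600
IBU = (4.7/100)·34·0.1600·1000/23.7 = 10.7914
BU:GU = 10.7914/65

0.1660


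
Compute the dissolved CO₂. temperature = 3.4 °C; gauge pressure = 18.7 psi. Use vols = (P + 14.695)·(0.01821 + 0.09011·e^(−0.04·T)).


vols = (18.7 + 14.695)·(0.01821 + 0.09011·e^(−0.04·3.4))

3.2347 volumes


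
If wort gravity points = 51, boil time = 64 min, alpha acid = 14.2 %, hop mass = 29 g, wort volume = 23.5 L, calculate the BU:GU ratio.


U = 1.65·0.000125^(GP/1000)·(1−e^(−0.04t))/4.15;  IBU = (α/100)·m·U·1000/V;  BU:GU = IBU/GP
U = 1.65·0.000125^(51/1000)·(1−e^(−0.04·64))/4.15 = 0.2320
IBU = (14.2/100)·29·0.2320·1000/23.5 = 40.6495
BU:GU = 40.6495/51

0.7970


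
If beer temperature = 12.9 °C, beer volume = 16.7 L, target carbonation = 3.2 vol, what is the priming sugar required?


residual = 14.695·(0.01821 + 0.09011·e^(−0.04·T));  sugar = (target − residual)·4.0·V
residual = 14.695·(0.01821 + 0.09011·e^(−0.04·12.9)) = 1.0580
sugar = (3.2 − 1.0580)·4.0·16.7

143.0859 g


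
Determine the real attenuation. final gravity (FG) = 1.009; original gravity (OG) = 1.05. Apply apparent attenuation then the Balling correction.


AA = (OG−FG)/(OG−1)·100;  RA = AA·0.8192
AA = (1.05 − 1.009)/(1.05 − 1)·100 = 82.0000
RA = 82.0000·0.8192

67.1744 %


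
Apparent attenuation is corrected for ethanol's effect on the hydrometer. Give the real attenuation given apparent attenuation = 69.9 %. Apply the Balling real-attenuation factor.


RA = AA · 0.8192
RA = 69.9 · 0.8192

57.2621 %


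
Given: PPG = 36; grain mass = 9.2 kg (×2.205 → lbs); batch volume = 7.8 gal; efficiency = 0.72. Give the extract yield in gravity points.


points = lbs × PPG × eff / vol
lbs = 9.2 × 2.205 = 20.2860
points = 20.2860 × 36 × 0.72 / 7.8

67.4119 points


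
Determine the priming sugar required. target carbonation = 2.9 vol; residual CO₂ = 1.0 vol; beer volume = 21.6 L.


sugar = (target − residual)·4.0·V
sugar = (2.9 − 1.0)·4.0·21.6

164.1600 g


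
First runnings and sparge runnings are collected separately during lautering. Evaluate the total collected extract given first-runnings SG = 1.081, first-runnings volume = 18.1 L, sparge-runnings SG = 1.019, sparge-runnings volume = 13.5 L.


total = Σ (SG_i − 1)·1000·V_i
first = (1.081 − 1)·1000·18.1 = 1466.1000
sparge = (1.019 − 1)·1000·13.5 = 256.5000
total = 1466.1000 + 256.5000

1722.6000 gravity·L


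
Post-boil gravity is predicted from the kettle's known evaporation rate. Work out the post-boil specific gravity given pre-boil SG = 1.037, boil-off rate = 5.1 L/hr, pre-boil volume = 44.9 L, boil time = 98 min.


V_post = V_pre − rate·(t/60);  SG_post = 1 + (SG_pre−1)·V_pre/V_post
V_post = 44.9 − 5.1·(98/60) = 36.5700
SG_post = 1 + (1.037 − 1)·44.9/36.5700

1.0454


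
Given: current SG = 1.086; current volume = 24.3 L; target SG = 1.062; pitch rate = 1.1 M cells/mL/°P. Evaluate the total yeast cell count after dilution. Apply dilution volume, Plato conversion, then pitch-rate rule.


V_w = V·((SG_c−1)/(SG_t−1)−1);  °P = 259 − 259/SG_t;  cells = rate·(V+V_w)·°P
V_w = 24.3·((1.086−1)/(1.062−1)−1) = 9.4065
V_final = 24.3 + 9.4065 = 33.7065
°P = 259 − 259/1.062 = 15.1205
cells = 1.1·33.7065·15.1205

560.6253 billion cells


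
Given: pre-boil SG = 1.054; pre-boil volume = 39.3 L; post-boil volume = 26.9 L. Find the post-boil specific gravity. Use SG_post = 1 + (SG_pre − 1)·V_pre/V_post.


pts_pre = (1.054 − 1)·1000 = 54.0000
pts_post = 54.0000·39.3/26.9 = 78.8922
SG_post = 1 + 78.8922/1000

1.0789


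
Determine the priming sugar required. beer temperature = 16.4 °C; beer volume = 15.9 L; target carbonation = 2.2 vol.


residual = 14.695·(0.01821 + 0.09011·e^(−0.04·T));  sugar = (target − residual)·4.0·V
residual = 14.695·(0.01821 + 0.09011·e^(−0.04·16.4)) = 0.9547
sugar = (2.2 − 0.9547)·4.0·15.9

79.1988 g


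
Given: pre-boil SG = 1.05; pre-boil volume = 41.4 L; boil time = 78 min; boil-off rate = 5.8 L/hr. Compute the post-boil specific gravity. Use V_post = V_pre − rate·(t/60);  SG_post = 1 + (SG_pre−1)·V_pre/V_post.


V_post = 41.4 − 5.8·(78/60) = 33.8600
SG_post = 1 + (1.05 − 1)·41.4/33.8600

1.0611


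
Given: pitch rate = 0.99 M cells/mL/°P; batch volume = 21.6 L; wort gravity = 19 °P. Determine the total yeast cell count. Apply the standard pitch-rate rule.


cells (billions) = rate · V_L · °P
cells = 0.99 · 21.6 · 19

406.2960 billion cells


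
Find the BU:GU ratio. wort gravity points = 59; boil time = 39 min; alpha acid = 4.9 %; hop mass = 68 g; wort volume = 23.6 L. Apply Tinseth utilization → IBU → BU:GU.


U = 1.65·0.000125^(GP/1000)·(1−e^(−0.04t))/4.15;  IBU = (α/100)·m·U·1000/V;  BU:GU = IBU/GP
U = 1.65·0.000125^(59/1000)·(1−e^(−0.04·39))/4.15 = 0.1848
IBU = (4.9/100)·68·0.1848·1000/23.6 = 26.0915
BU:GU = 26.0915/59

0.4422


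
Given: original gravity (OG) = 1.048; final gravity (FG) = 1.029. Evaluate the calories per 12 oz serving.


ABW = (OG−FG)·131.25·0.79/FG;  °P = 259 − 259/SG (for OG→OE and FG→AE);  RE = 0.1808·OE + 0.8192·AE;  Cal = (6.9·ABW + 4·(RE−0.1))·FG·3.55
ABW = (1.048 − 1.029)·131.25·0.79/1.029 = 1.9145
OE = 259 − 259/1.048 = 11.8626 °P
AE = 259 − 259/1.029 = 7.2993 °P
RE = 0.1808·11.8626 + 0.8192·7.2993 = 8.1244 °P
Cal = (6.9·1.9145 + 4·(8.1244−0.1))·1.029·3.55

165.5070 kcal


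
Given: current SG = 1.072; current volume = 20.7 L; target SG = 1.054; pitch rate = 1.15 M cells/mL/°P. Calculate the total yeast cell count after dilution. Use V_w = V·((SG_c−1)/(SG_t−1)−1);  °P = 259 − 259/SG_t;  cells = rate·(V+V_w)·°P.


V_w = 20.7·((1.072−1)/(1.054−1)−1) = 6.9000
V_final = 20.7 + 6.9000 = 27.6000
°P = 259 − 259/1.054 = 13.2694
cells = 1.15·27.6000·13.2694

421.1723 billion cells


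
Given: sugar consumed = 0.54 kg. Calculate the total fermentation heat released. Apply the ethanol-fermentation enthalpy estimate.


Q = m_sugar · 590 kJ/kg
Q = 0.54 · 590

318.6000 kJ


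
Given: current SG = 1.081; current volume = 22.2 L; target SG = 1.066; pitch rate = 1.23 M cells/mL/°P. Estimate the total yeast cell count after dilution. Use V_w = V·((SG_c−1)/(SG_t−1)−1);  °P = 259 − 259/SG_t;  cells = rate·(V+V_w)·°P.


V_w = 22.2·((1.081−1)/(1.066−1)−1) = 5.0455
V_final = 22.2 + 5.0455 = 27.2455
°P = 259 − 259/1.066 = 16.0356
cells = 1.23·27.2455·16.0356

537.3852 billion cells


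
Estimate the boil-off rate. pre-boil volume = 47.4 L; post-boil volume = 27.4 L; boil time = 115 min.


rate = (V_pre − V_post) / (t_min/60)
rate = (47.4 − 27.4) / (115/60)

10.4348 L/hr


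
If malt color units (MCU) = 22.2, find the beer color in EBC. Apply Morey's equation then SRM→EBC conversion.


SRM = 1.4922·MCU^0.6859;  EBC = SRM·1.97
SRM = 1.4922·22.2^0.6859 = 12.5110
EBC = 12.5110·1.97

24.6466 EBC


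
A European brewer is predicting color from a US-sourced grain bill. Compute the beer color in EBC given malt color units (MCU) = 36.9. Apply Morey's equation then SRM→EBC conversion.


SRM = 1.4922·MCU^0.6859;  EBC = SRM·1.97
SRM = 1.4922·36.9^0.6859 = 17.7276
EBC = 17.7276·1.97

34.9234 EBC


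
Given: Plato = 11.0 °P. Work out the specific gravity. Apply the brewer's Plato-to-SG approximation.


SG = 259/(259 − P)
SG = 259/(259 − 11.0)

1.0444


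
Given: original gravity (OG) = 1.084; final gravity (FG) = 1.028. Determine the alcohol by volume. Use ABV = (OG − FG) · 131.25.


ABV = (1.084 − 1.028) · 131.25

7.3500 % ABV


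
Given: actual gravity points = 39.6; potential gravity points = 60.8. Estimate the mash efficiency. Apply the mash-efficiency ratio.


efficiency = actual / potential × 100
efficiency = 39.6 / 60.8 × 100

65.1316 %


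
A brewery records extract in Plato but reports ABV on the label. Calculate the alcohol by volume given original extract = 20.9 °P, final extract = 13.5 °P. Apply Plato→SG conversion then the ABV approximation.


SG = 259/(259 − P);  ABV = (OG − FG)·131.25
OG = 259/(259 − 20.9) = 1.0878
FG = 259/(259 − 13.5) = 1.0550
ABV = (1.0878 − 1.0550)·131.25

4.3035 % ABV
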